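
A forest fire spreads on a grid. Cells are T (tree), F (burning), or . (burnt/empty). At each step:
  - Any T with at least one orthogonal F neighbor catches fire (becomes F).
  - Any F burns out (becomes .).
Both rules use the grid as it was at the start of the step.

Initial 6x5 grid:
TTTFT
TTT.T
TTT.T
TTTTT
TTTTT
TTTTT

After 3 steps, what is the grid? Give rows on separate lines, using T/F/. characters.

Step 1: 2 trees catch fire, 1 burn out
  TTF.F
  TTT.T
  TTT.T
  TTTTT
  TTTTT
  TTTTT
Step 2: 3 trees catch fire, 2 burn out
  TF...
  TTF.F
  TTT.T
  TTTTT
  TTTTT
  TTTTT
Step 3: 4 trees catch fire, 3 burn out
  F....
  TF...
  TTF.F
  TTTTT
  TTTTT
  TTTTT

F....
TF...
TTF.F
TTTTT
TTTTT
TTTTT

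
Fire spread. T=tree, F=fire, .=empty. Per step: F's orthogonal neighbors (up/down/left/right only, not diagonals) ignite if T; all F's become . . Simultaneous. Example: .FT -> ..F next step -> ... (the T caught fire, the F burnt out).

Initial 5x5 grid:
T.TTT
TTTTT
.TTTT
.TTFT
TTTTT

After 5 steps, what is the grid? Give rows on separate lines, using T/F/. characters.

Step 1: 4 trees catch fire, 1 burn out
  T.TTT
  TTTTT
  .TTFT
  .TF.F
  TTTFT
Step 2: 6 trees catch fire, 4 burn out
  T.TTT
  TTTFT
  .TF.F
  .F...
  TTF.F
Step 3: 5 trees catch fire, 6 burn out
  T.TFT
  TTF.F
  .F...
  .....
  TF...
Step 4: 4 trees catch fire, 5 burn out
  T.F.F
  TF...
  .....
  .....
  F....
Step 5: 1 trees catch fire, 4 burn out
  T....
  F....
  .....
  .....
  .....

T....
F....
.....
.....
.....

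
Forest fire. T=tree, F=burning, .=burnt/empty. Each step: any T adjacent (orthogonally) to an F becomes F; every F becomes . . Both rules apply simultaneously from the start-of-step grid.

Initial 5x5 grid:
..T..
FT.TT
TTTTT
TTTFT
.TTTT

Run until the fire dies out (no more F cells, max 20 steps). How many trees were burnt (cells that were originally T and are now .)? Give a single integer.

Answer: 16

Derivation:
Step 1: +6 fires, +2 burnt (F count now 6)
Step 2: +8 fires, +6 burnt (F count now 8)
Step 3: +2 fires, +8 burnt (F count now 2)
Step 4: +0 fires, +2 burnt (F count now 0)
Fire out after step 4
Initially T: 17, now '.': 24
Total burnt (originally-T cells now '.'): 16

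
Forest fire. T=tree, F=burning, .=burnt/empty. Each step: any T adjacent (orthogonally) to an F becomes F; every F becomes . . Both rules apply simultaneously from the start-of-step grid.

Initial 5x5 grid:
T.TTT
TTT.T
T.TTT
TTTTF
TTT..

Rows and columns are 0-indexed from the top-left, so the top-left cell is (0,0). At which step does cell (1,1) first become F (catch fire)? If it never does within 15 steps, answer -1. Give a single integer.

Step 1: cell (1,1)='T' (+2 fires, +1 burnt)
Step 2: cell (1,1)='T' (+3 fires, +2 burnt)
Step 3: cell (1,1)='T' (+4 fires, +3 burnt)
Step 4: cell (1,1)='T' (+4 fires, +4 burnt)
Step 5: cell (1,1)='F' (+4 fires, +4 burnt)
  -> target ignites at step 5
Step 6: cell (1,1)='.' (+1 fires, +4 burnt)
Step 7: cell (1,1)='.' (+1 fires, +1 burnt)
Step 8: cell (1,1)='.' (+0 fires, +1 burnt)
  fire out at step 8

5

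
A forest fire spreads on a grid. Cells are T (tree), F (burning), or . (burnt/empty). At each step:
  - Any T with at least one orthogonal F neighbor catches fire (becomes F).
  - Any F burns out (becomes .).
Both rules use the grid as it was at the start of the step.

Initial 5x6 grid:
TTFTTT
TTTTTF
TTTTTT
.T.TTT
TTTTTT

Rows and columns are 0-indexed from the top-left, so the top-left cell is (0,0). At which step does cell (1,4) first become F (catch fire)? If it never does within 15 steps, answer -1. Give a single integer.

Step 1: cell (1,4)='F' (+6 fires, +2 burnt)
  -> target ignites at step 1
Step 2: cell (1,4)='.' (+7 fires, +6 burnt)
Step 3: cell (1,4)='.' (+5 fires, +7 burnt)
Step 4: cell (1,4)='.' (+4 fires, +5 burnt)
Step 5: cell (1,4)='.' (+2 fires, +4 burnt)
Step 6: cell (1,4)='.' (+2 fires, +2 burnt)
Step 7: cell (1,4)='.' (+0 fires, +2 burnt)
  fire out at step 7

1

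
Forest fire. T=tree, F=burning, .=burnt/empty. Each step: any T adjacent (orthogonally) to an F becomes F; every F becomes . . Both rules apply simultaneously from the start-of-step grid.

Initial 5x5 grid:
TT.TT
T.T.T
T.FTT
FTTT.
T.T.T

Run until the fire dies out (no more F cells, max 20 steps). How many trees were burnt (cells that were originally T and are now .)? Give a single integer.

Answer: 15

Derivation:
Step 1: +6 fires, +2 burnt (F count now 6)
Step 2: +4 fires, +6 burnt (F count now 4)
Step 3: +2 fires, +4 burnt (F count now 2)
Step 4: +2 fires, +2 burnt (F count now 2)
Step 5: +1 fires, +2 burnt (F count now 1)
Step 6: +0 fires, +1 burnt (F count now 0)
Fire out after step 6
Initially T: 16, now '.': 24
Total burnt (originally-T cells now '.'): 15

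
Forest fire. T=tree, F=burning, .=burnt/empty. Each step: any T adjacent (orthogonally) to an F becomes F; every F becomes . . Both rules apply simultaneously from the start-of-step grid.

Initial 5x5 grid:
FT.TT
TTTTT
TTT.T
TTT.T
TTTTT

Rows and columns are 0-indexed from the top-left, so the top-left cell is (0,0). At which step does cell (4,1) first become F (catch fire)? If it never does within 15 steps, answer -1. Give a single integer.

Step 1: cell (4,1)='T' (+2 fires, +1 burnt)
Step 2: cell (4,1)='T' (+2 fires, +2 burnt)
Step 3: cell (4,1)='T' (+3 fires, +2 burnt)
Step 4: cell (4,1)='T' (+4 fires, +3 burnt)
Step 5: cell (4,1)='F' (+4 fires, +4 burnt)
  -> target ignites at step 5
Step 6: cell (4,1)='.' (+3 fires, +4 burnt)
Step 7: cell (4,1)='.' (+2 fires, +3 burnt)
Step 8: cell (4,1)='.' (+1 fires, +2 burnt)
Step 9: cell (4,1)='.' (+0 fires, +1 burnt)
  fire out at step 9

5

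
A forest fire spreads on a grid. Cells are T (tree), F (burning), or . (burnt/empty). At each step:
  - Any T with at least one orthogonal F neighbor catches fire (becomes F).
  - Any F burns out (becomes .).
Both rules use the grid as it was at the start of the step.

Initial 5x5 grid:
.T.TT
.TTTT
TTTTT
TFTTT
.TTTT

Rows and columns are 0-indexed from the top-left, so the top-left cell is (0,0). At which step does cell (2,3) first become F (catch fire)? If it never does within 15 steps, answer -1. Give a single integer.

Step 1: cell (2,3)='T' (+4 fires, +1 burnt)
Step 2: cell (2,3)='T' (+5 fires, +4 burnt)
Step 3: cell (2,3)='F' (+5 fires, +5 burnt)
  -> target ignites at step 3
Step 4: cell (2,3)='.' (+3 fires, +5 burnt)
Step 5: cell (2,3)='.' (+2 fires, +3 burnt)
Step 6: cell (2,3)='.' (+1 fires, +2 burnt)
Step 7: cell (2,3)='.' (+0 fires, +1 burnt)
  fire out at step 7

3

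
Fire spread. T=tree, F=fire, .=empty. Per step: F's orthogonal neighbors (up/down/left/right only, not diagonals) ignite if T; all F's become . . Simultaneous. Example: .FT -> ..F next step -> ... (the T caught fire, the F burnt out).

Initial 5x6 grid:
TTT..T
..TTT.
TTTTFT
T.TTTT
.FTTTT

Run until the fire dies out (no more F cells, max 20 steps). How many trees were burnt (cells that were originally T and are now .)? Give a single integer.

Step 1: +5 fires, +2 burnt (F count now 5)
Step 2: +7 fires, +5 burnt (F count now 7)
Step 3: +3 fires, +7 burnt (F count now 3)
Step 4: +2 fires, +3 burnt (F count now 2)
Step 5: +2 fires, +2 burnt (F count now 2)
Step 6: +1 fires, +2 burnt (F count now 1)
Step 7: +0 fires, +1 burnt (F count now 0)
Fire out after step 7
Initially T: 21, now '.': 29
Total burnt (originally-T cells now '.'): 20

Answer: 20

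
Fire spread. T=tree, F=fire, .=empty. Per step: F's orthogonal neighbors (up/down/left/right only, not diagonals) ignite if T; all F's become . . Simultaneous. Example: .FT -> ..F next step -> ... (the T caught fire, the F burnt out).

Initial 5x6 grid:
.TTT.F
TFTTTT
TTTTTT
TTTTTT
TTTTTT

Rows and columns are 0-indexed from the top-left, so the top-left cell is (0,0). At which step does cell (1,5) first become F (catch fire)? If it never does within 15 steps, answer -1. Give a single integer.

Step 1: cell (1,5)='F' (+5 fires, +2 burnt)
  -> target ignites at step 1
Step 2: cell (1,5)='.' (+7 fires, +5 burnt)
Step 3: cell (1,5)='.' (+7 fires, +7 burnt)
Step 4: cell (1,5)='.' (+5 fires, +7 burnt)
Step 5: cell (1,5)='.' (+2 fires, +5 burnt)
Step 6: cell (1,5)='.' (+0 fires, +2 burnt)
  fire out at step 6

1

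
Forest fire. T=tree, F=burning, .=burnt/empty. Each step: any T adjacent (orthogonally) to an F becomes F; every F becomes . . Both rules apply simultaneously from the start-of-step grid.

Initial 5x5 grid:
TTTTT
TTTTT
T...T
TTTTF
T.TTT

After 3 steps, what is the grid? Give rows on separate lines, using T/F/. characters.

Step 1: 3 trees catch fire, 1 burn out
  TTTTT
  TTTTT
  T...F
  TTTF.
  T.TTF
Step 2: 3 trees catch fire, 3 burn out
  TTTTT
  TTTTF
  T....
  TTF..
  T.TF.
Step 3: 4 trees catch fire, 3 burn out
  TTTTF
  TTTF.
  T....
  TF...
  T.F..

TTTTF
TTTF.
T....
TF...
T.F..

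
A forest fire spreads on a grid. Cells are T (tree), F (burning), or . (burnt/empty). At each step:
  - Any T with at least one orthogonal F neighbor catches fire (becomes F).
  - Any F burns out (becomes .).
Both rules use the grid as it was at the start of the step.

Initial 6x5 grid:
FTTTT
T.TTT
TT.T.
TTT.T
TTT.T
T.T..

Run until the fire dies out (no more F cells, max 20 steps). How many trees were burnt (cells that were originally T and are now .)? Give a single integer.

Step 1: +2 fires, +1 burnt (F count now 2)
Step 2: +2 fires, +2 burnt (F count now 2)
Step 3: +4 fires, +2 burnt (F count now 4)
Step 4: +4 fires, +4 burnt (F count now 4)
Step 5: +5 fires, +4 burnt (F count now 5)
Step 6: +1 fires, +5 burnt (F count now 1)
Step 7: +1 fires, +1 burnt (F count now 1)
Step 8: +0 fires, +1 burnt (F count now 0)
Fire out after step 8
Initially T: 21, now '.': 28
Total burnt (originally-T cells now '.'): 19

Answer: 19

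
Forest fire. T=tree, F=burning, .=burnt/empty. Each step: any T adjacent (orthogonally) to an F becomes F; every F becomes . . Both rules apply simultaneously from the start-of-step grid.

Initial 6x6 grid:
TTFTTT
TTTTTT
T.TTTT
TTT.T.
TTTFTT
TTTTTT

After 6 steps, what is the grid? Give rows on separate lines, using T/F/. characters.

Step 1: 6 trees catch fire, 2 burn out
  TF.FTT
  TTFTTT
  T.TTTT
  TTT.T.
  TTF.FT
  TTTFTT
Step 2: 11 trees catch fire, 6 burn out
  F...FT
  TF.FTT
  T.FTTT
  TTF.F.
  TF...F
  TTF.FT
Step 3: 9 trees catch fire, 11 burn out
  .....F
  F...FT
  T..FFT
  TF....
  F.....
  TF...F
Step 4: 5 trees catch fire, 9 burn out
  ......
  .....F
  F....F
  F.....
  ......
  F.....
Step 5: 0 trees catch fire, 5 burn out
  ......
  ......
  ......
  ......
  ......
  ......
Step 6: 0 trees catch fire, 0 burn out
  ......
  ......
  ......
  ......
  ......
  ......

......
......
......
......
......
......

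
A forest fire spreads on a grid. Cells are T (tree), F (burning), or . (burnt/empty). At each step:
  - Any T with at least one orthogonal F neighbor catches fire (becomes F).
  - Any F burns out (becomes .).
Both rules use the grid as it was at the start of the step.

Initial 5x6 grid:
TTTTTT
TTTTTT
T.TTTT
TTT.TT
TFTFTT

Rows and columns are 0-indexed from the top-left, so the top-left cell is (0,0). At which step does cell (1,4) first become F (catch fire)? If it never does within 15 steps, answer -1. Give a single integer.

Step 1: cell (1,4)='T' (+4 fires, +2 burnt)
Step 2: cell (1,4)='T' (+4 fires, +4 burnt)
Step 3: cell (1,4)='T' (+4 fires, +4 burnt)
Step 4: cell (1,4)='F' (+5 fires, +4 burnt)
  -> target ignites at step 4
Step 5: cell (1,4)='.' (+6 fires, +5 burnt)
Step 6: cell (1,4)='.' (+3 fires, +6 burnt)
Step 7: cell (1,4)='.' (+0 fires, +3 burnt)
  fire out at step 7

4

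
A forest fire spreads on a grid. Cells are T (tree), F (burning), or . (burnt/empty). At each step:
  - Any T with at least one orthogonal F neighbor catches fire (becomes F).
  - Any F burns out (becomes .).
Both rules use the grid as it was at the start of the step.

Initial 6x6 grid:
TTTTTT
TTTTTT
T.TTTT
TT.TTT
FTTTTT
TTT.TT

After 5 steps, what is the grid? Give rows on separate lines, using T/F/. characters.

Step 1: 3 trees catch fire, 1 burn out
  TTTTTT
  TTTTTT
  T.TTTT
  FT.TTT
  .FTTTT
  FTT.TT
Step 2: 4 trees catch fire, 3 burn out
  TTTTTT
  TTTTTT
  F.TTTT
  .F.TTT
  ..FTTT
  .FT.TT
Step 3: 3 trees catch fire, 4 burn out
  TTTTTT
  FTTTTT
  ..TTTT
  ...TTT
  ...FTT
  ..F.TT
Step 4: 4 trees catch fire, 3 burn out
  FTTTTT
  .FTTTT
  ..TTTT
  ...FTT
  ....FT
  ....TT
Step 5: 6 trees catch fire, 4 burn out
  .FTTTT
  ..FTTT
  ..TFTT
  ....FT
  .....F
  ....FT

.FTTTT
..FTTT
..TFTT
....FT
.....F
....FT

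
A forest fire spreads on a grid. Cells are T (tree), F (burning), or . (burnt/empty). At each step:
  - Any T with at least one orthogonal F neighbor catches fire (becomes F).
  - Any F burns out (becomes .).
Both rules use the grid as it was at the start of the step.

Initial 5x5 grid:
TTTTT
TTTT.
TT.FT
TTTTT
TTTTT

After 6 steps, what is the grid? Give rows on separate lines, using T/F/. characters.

Step 1: 3 trees catch fire, 1 burn out
  TTTTT
  TTTF.
  TT..F
  TTTFT
  TTTTT
Step 2: 5 trees catch fire, 3 burn out
  TTTFT
  TTF..
  TT...
  TTF.F
  TTTFT
Step 3: 6 trees catch fire, 5 burn out
  TTF.F
  TF...
  TT...
  TF...
  TTF.F
Step 4: 5 trees catch fire, 6 burn out
  TF...
  F....
  TF...
  F....
  TF...
Step 5: 3 trees catch fire, 5 burn out
  F....
  .....
  F....
  .....
  F....
Step 6: 0 trees catch fire, 3 burn out
  .....
  .....
  .....
  .....
  .....

.....
.....
.....
.....
.....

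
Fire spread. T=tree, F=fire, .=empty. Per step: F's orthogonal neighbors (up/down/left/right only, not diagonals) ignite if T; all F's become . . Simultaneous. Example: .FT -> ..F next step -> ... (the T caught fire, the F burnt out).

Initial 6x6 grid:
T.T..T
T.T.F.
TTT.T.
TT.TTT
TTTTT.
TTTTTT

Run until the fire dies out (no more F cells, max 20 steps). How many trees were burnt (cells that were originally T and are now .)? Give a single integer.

Step 1: +1 fires, +1 burnt (F count now 1)
Step 2: +1 fires, +1 burnt (F count now 1)
Step 3: +3 fires, +1 burnt (F count now 3)
Step 4: +2 fires, +3 burnt (F count now 2)
Step 5: +3 fires, +2 burnt (F count now 3)
Step 6: +2 fires, +3 burnt (F count now 2)
Step 7: +3 fires, +2 burnt (F count now 3)
Step 8: +3 fires, +3 burnt (F count now 3)
Step 9: +2 fires, +3 burnt (F count now 2)
Step 10: +2 fires, +2 burnt (F count now 2)
Step 11: +2 fires, +2 burnt (F count now 2)
Step 12: +0 fires, +2 burnt (F count now 0)
Fire out after step 12
Initially T: 25, now '.': 35
Total burnt (originally-T cells now '.'): 24

Answer: 24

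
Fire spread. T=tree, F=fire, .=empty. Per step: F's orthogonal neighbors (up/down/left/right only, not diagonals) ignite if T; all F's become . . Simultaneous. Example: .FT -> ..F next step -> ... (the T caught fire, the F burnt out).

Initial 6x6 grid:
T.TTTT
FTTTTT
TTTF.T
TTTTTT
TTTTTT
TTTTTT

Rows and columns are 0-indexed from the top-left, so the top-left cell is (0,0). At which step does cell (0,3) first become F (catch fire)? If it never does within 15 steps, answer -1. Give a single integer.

Step 1: cell (0,3)='T' (+6 fires, +2 burnt)
Step 2: cell (0,3)='F' (+8 fires, +6 burnt)
  -> target ignites at step 2
Step 3: cell (0,3)='.' (+9 fires, +8 burnt)
Step 4: cell (0,3)='.' (+7 fires, +9 burnt)
Step 5: cell (0,3)='.' (+2 fires, +7 burnt)
Step 6: cell (0,3)='.' (+0 fires, +2 burnt)
  fire out at step 6

2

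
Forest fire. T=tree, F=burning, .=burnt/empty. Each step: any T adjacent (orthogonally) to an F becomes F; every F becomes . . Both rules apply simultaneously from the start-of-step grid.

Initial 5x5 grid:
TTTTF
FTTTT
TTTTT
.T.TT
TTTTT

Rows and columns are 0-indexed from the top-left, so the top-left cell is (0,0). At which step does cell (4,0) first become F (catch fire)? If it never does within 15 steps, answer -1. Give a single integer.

Step 1: cell (4,0)='T' (+5 fires, +2 burnt)
Step 2: cell (4,0)='T' (+6 fires, +5 burnt)
Step 3: cell (4,0)='T' (+4 fires, +6 burnt)
Step 4: cell (4,0)='T' (+3 fires, +4 burnt)
Step 5: cell (4,0)='F' (+3 fires, +3 burnt)
  -> target ignites at step 5
Step 6: cell (4,0)='.' (+0 fires, +3 burnt)
  fire out at step 6

5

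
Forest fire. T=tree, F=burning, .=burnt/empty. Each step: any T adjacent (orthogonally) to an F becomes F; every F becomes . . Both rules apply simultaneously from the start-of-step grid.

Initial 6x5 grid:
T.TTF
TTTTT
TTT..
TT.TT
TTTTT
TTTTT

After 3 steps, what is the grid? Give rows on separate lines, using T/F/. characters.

Step 1: 2 trees catch fire, 1 burn out
  T.TF.
  TTTTF
  TTT..
  TT.TT
  TTTTT
  TTTTT
Step 2: 2 trees catch fire, 2 burn out
  T.F..
  TTTF.
  TTT..
  TT.TT
  TTTTT
  TTTTT
Step 3: 1 trees catch fire, 2 burn out
  T....
  TTF..
  TTT..
  TT.TT
  TTTTT
  TTTTT

T....
TTF..
TTT..
TT.TT
TTTTT
TTTTT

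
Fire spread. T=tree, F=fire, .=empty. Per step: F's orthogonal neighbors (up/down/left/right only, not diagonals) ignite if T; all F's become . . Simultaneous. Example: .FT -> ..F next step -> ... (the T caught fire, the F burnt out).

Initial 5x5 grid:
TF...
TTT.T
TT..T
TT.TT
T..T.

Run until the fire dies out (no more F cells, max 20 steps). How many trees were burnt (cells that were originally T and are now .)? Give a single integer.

Answer: 9

Derivation:
Step 1: +2 fires, +1 burnt (F count now 2)
Step 2: +3 fires, +2 burnt (F count now 3)
Step 3: +2 fires, +3 burnt (F count now 2)
Step 4: +1 fires, +2 burnt (F count now 1)
Step 5: +1 fires, +1 burnt (F count now 1)
Step 6: +0 fires, +1 burnt (F count now 0)
Fire out after step 6
Initially T: 14, now '.': 20
Total burnt (originally-T cells now '.'): 9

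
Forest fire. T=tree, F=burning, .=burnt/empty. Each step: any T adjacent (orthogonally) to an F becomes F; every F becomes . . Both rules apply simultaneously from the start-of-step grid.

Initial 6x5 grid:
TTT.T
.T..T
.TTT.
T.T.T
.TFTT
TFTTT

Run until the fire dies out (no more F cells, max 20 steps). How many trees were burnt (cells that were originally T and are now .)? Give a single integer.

Step 1: +5 fires, +2 burnt (F count now 5)
Step 2: +3 fires, +5 burnt (F count now 3)
Step 3: +4 fires, +3 burnt (F count now 4)
Step 4: +1 fires, +4 burnt (F count now 1)
Step 5: +1 fires, +1 burnt (F count now 1)
Step 6: +2 fires, +1 burnt (F count now 2)
Step 7: +0 fires, +2 burnt (F count now 0)
Fire out after step 7
Initially T: 19, now '.': 27
Total burnt (originally-T cells now '.'): 16

Answer: 16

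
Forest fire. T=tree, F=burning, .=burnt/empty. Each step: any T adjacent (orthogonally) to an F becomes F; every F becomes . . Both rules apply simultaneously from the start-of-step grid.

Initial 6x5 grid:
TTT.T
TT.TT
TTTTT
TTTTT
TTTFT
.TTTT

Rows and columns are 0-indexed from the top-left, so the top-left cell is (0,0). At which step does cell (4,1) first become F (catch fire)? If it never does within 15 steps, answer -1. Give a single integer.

Step 1: cell (4,1)='T' (+4 fires, +1 burnt)
Step 2: cell (4,1)='F' (+6 fires, +4 burnt)
  -> target ignites at step 2
Step 3: cell (4,1)='.' (+6 fires, +6 burnt)
Step 4: cell (4,1)='.' (+3 fires, +6 burnt)
Step 5: cell (4,1)='.' (+3 fires, +3 burnt)
Step 6: cell (4,1)='.' (+2 fires, +3 burnt)
Step 7: cell (4,1)='.' (+2 fires, +2 burnt)
Step 8: cell (4,1)='.' (+0 fires, +2 burnt)
  fire out at step 8

2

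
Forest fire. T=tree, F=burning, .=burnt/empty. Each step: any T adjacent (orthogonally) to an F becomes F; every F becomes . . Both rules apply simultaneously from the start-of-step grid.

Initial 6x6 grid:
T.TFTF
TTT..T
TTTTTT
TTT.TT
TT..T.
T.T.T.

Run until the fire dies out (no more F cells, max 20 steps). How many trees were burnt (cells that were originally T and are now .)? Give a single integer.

Answer: 23

Derivation:
Step 1: +3 fires, +2 burnt (F count now 3)
Step 2: +2 fires, +3 burnt (F count now 2)
Step 3: +4 fires, +2 burnt (F count now 4)
Step 4: +5 fires, +4 burnt (F count now 5)
Step 5: +4 fires, +5 burnt (F count now 4)
Step 6: +3 fires, +4 burnt (F count now 3)
Step 7: +1 fires, +3 burnt (F count now 1)
Step 8: +1 fires, +1 burnt (F count now 1)
Step 9: +0 fires, +1 burnt (F count now 0)
Fire out after step 9
Initially T: 24, now '.': 35
Total burnt (originally-T cells now '.'): 23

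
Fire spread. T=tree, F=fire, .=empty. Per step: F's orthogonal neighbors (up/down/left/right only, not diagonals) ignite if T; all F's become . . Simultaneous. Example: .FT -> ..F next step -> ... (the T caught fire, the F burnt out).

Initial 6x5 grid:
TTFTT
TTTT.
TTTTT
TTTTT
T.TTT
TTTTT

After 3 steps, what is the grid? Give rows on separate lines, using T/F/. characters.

Step 1: 3 trees catch fire, 1 burn out
  TF.FT
  TTFT.
  TTTTT
  TTTTT
  T.TTT
  TTTTT
Step 2: 5 trees catch fire, 3 burn out
  F...F
  TF.F.
  TTFTT
  TTTTT
  T.TTT
  TTTTT
Step 3: 4 trees catch fire, 5 burn out
  .....
  F....
  TF.FT
  TTFTT
  T.TTT
  TTTTT

.....
F....
TF.FT
TTFTT
T.TTT
TTTTT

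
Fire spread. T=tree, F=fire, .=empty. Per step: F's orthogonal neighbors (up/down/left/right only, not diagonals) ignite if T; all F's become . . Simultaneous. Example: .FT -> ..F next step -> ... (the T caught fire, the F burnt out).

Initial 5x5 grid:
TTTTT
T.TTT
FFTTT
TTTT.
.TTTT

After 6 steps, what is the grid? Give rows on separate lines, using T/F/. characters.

Step 1: 4 trees catch fire, 2 burn out
  TTTTT
  F.TTT
  ..FTT
  FFTT.
  .TTTT
Step 2: 5 trees catch fire, 4 burn out
  FTTTT
  ..FTT
  ...FT
  ..FT.
  .FTTT
Step 3: 6 trees catch fire, 5 burn out
  .FFTT
  ...FT
  ....F
  ...F.
  ..FTT
Step 4: 3 trees catch fire, 6 burn out
  ...FT
  ....F
  .....
  .....
  ...FT
Step 5: 2 trees catch fire, 3 burn out
  ....F
  .....
  .....
  .....
  ....F
Step 6: 0 trees catch fire, 2 burn out
  .....
  .....
  .....
  .....
  .....

.....
.....
.....
.....
.....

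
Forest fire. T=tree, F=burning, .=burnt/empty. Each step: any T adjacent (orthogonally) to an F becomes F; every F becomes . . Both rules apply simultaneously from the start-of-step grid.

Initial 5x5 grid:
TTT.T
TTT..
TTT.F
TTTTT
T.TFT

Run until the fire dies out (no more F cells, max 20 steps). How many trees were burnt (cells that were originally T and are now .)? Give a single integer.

Step 1: +4 fires, +2 burnt (F count now 4)
Step 2: +1 fires, +4 burnt (F count now 1)
Step 3: +2 fires, +1 burnt (F count now 2)
Step 4: +3 fires, +2 burnt (F count now 3)
Step 5: +4 fires, +3 burnt (F count now 4)
Step 6: +2 fires, +4 burnt (F count now 2)
Step 7: +1 fires, +2 burnt (F count now 1)
Step 8: +0 fires, +1 burnt (F count now 0)
Fire out after step 8
Initially T: 18, now '.': 24
Total burnt (originally-T cells now '.'): 17

Answer: 17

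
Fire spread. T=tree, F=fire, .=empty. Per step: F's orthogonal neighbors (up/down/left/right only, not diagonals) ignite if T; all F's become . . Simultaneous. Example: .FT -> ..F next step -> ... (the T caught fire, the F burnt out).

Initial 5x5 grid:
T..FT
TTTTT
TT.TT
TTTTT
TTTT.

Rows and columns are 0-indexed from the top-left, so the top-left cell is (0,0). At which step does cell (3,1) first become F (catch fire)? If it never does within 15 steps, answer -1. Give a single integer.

Step 1: cell (3,1)='T' (+2 fires, +1 burnt)
Step 2: cell (3,1)='T' (+3 fires, +2 burnt)
Step 3: cell (3,1)='T' (+3 fires, +3 burnt)
Step 4: cell (3,1)='T' (+5 fires, +3 burnt)
Step 5: cell (3,1)='F' (+4 fires, +5 burnt)
  -> target ignites at step 5
Step 6: cell (3,1)='.' (+2 fires, +4 burnt)
Step 7: cell (3,1)='.' (+1 fires, +2 burnt)
Step 8: cell (3,1)='.' (+0 fires, +1 burnt)
  fire out at step 8

5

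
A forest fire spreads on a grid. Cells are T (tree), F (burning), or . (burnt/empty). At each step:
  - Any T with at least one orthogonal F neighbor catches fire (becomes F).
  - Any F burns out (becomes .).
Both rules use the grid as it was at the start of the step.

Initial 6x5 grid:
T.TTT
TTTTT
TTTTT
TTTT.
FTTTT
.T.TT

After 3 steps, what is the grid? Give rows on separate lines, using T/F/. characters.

Step 1: 2 trees catch fire, 1 burn out
  T.TTT
  TTTTT
  TTTTT
  FTTT.
  .FTTT
  .T.TT
Step 2: 4 trees catch fire, 2 burn out
  T.TTT
  TTTTT
  FTTTT
  .FTT.
  ..FTT
  .F.TT
Step 3: 4 trees catch fire, 4 burn out
  T.TTT
  FTTTT
  .FTTT
  ..FT.
  ...FT
  ...TT

T.TTT
FTTTT
.FTTT
..FT.
...FT
...TT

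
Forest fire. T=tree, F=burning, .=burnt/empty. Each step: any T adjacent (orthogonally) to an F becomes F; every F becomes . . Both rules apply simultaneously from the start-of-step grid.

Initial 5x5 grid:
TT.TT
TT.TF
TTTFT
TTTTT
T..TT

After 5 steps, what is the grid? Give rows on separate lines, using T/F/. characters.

Step 1: 5 trees catch fire, 2 burn out
  TT.TF
  TT.F.
  TTF.F
  TTTFT
  T..TT
Step 2: 5 trees catch fire, 5 burn out
  TT.F.
  TT...
  TF...
  TTF.F
  T..FT
Step 3: 4 trees catch fire, 5 burn out
  TT...
  TF...
  F....
  TF...
  T...F
Step 4: 3 trees catch fire, 4 burn out
  TF...
  F....
  .....
  F....
  T....
Step 5: 2 trees catch fire, 3 burn out
  F....
  .....
  .....
  .....
  F....

F....
.....
.....
.....
F....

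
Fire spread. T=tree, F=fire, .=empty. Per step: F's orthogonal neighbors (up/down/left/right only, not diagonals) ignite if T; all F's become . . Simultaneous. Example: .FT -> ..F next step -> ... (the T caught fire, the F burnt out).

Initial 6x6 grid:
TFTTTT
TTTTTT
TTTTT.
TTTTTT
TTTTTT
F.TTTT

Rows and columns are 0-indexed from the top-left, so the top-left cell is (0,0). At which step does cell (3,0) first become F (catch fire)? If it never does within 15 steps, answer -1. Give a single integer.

Step 1: cell (3,0)='T' (+4 fires, +2 burnt)
Step 2: cell (3,0)='F' (+6 fires, +4 burnt)
  -> target ignites at step 2
Step 3: cell (3,0)='.' (+6 fires, +6 burnt)
Step 4: cell (3,0)='.' (+6 fires, +6 burnt)
Step 5: cell (3,0)='.' (+5 fires, +6 burnt)
Step 6: cell (3,0)='.' (+3 fires, +5 burnt)
Step 7: cell (3,0)='.' (+2 fires, +3 burnt)
Step 8: cell (3,0)='.' (+0 fires, +2 burnt)
  fire out at step 8

2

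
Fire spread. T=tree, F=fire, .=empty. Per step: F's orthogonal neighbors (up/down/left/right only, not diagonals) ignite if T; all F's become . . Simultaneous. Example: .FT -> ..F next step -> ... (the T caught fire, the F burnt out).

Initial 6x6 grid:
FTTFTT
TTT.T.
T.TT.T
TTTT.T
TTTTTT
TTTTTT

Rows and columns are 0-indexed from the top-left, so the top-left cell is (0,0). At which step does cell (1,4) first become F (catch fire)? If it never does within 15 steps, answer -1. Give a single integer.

Step 1: cell (1,4)='T' (+4 fires, +2 burnt)
Step 2: cell (1,4)='F' (+5 fires, +4 burnt)
  -> target ignites at step 2
Step 3: cell (1,4)='.' (+2 fires, +5 burnt)
Step 4: cell (1,4)='.' (+4 fires, +2 burnt)
Step 5: cell (1,4)='.' (+4 fires, +4 burnt)
Step 6: cell (1,4)='.' (+3 fires, +4 burnt)
Step 7: cell (1,4)='.' (+2 fires, +3 burnt)
Step 8: cell (1,4)='.' (+2 fires, +2 burnt)
Step 9: cell (1,4)='.' (+2 fires, +2 burnt)
Step 10: cell (1,4)='.' (+1 fires, +2 burnt)
Step 11: cell (1,4)='.' (+0 fires, +1 burnt)
  fire out at step 11

2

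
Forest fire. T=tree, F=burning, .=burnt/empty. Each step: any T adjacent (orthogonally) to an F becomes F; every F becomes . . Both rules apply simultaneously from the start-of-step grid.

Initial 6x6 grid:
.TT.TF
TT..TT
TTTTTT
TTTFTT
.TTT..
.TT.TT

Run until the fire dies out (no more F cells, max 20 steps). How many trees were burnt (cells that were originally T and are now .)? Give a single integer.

Answer: 23

Derivation:
Step 1: +6 fires, +2 burnt (F count now 6)
Step 2: +7 fires, +6 burnt (F count now 7)
Step 3: +4 fires, +7 burnt (F count now 4)
Step 4: +3 fires, +4 burnt (F count now 3)
Step 5: +2 fires, +3 burnt (F count now 2)
Step 6: +1 fires, +2 burnt (F count now 1)
Step 7: +0 fires, +1 burnt (F count now 0)
Fire out after step 7
Initially T: 25, now '.': 34
Total burnt (originally-T cells now '.'): 23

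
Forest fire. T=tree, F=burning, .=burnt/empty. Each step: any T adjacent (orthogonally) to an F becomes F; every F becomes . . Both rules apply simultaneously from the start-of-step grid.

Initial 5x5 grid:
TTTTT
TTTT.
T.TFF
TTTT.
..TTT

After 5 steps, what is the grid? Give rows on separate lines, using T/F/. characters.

Step 1: 3 trees catch fire, 2 burn out
  TTTTT
  TTTF.
  T.F..
  TTTF.
  ..TTT
Step 2: 4 trees catch fire, 3 burn out
  TTTFT
  TTF..
  T....
  TTF..
  ..TFT
Step 3: 6 trees catch fire, 4 burn out
  TTF.F
  TF...
  T....
  TF...
  ..F.F
Step 4: 3 trees catch fire, 6 burn out
  TF...
  F....
  T....
  F....
  .....
Step 5: 2 trees catch fire, 3 burn out
  F....
  .....
  F....
  .....
  .....

F....
.....
F....
.....
.....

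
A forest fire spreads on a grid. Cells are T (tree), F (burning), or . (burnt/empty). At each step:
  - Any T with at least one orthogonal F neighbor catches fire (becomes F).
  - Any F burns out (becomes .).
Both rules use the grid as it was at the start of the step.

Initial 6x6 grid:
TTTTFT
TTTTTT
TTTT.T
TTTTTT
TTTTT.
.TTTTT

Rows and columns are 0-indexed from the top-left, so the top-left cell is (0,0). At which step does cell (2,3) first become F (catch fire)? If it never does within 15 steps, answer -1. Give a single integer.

Step 1: cell (2,3)='T' (+3 fires, +1 burnt)
Step 2: cell (2,3)='T' (+3 fires, +3 burnt)
Step 3: cell (2,3)='F' (+4 fires, +3 burnt)
  -> target ignites at step 3
Step 4: cell (2,3)='.' (+5 fires, +4 burnt)
Step 5: cell (2,3)='.' (+5 fires, +5 burnt)
Step 6: cell (2,3)='.' (+5 fires, +5 burnt)
Step 7: cell (2,3)='.' (+4 fires, +5 burnt)
Step 8: cell (2,3)='.' (+3 fires, +4 burnt)
Step 9: cell (2,3)='.' (+0 fires, +3 burnt)
  fire out at step 9

3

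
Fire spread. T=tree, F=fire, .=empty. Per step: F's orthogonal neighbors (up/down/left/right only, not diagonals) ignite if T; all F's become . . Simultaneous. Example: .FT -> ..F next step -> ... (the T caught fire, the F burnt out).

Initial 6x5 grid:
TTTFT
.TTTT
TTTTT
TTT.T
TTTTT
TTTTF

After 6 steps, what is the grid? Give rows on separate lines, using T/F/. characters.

Step 1: 5 trees catch fire, 2 burn out
  TTF.F
  .TTFT
  TTTTT
  TTT.T
  TTTTF
  TTTF.
Step 2: 7 trees catch fire, 5 burn out
  TF...
  .TF.F
  TTTFT
  TTT.F
  TTTF.
  TTF..
Step 3: 6 trees catch fire, 7 burn out
  F....
  .F...
  TTF.F
  TTT..
  TTF..
  TF...
Step 4: 4 trees catch fire, 6 burn out
  .....
  .....
  TF...
  TTF..
  TF...
  F....
Step 5: 3 trees catch fire, 4 burn out
  .....
  .....
  F....
  TF...
  F....
  .....
Step 6: 1 trees catch fire, 3 burn out
  .....
  .....
  .....
  F....
  .....
  .....

.....
.....
.....
F....
.....
.....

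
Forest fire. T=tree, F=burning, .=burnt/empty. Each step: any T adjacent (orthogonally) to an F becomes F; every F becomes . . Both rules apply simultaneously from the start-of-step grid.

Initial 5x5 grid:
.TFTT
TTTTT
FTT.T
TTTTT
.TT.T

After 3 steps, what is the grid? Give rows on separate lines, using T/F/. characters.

Step 1: 6 trees catch fire, 2 burn out
  .F.FT
  FTFTT
  .FT.T
  FTTTT
  .TT.T
Step 2: 5 trees catch fire, 6 burn out
  ....F
  .F.FT
  ..F.T
  .FTTT
  .TT.T
Step 3: 3 trees catch fire, 5 burn out
  .....
  ....F
  ....T
  ..FTT
  .FT.T

.....
....F
....T
..FTT
.FT.T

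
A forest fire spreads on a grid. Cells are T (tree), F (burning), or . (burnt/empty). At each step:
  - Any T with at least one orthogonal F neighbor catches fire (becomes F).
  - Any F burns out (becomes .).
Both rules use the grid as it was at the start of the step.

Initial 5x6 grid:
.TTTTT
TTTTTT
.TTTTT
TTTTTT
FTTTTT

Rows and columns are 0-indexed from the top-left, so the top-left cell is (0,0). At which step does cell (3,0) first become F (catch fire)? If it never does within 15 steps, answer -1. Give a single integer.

Step 1: cell (3,0)='F' (+2 fires, +1 burnt)
  -> target ignites at step 1
Step 2: cell (3,0)='.' (+2 fires, +2 burnt)
Step 3: cell (3,0)='.' (+3 fires, +2 burnt)
Step 4: cell (3,0)='.' (+4 fires, +3 burnt)
Step 5: cell (3,0)='.' (+6 fires, +4 burnt)
Step 6: cell (3,0)='.' (+4 fires, +6 burnt)
Step 7: cell (3,0)='.' (+3 fires, +4 burnt)
Step 8: cell (3,0)='.' (+2 fires, +3 burnt)
Step 9: cell (3,0)='.' (+1 fires, +2 burnt)
Step 10: cell (3,0)='.' (+0 fires, +1 burnt)
  fire out at step 10

1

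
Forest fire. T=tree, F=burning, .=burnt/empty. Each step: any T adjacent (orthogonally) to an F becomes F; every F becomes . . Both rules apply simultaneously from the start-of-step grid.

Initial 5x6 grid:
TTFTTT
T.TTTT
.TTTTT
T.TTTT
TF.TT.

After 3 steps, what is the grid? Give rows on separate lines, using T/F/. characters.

Step 1: 4 trees catch fire, 2 burn out
  TF.FTT
  T.FTTT
  .TTTTT
  T.TTTT
  F..TT.
Step 2: 5 trees catch fire, 4 burn out
  F...FT
  T..FTT
  .TFTTT
  F.TTTT
  ...TT.
Step 3: 6 trees catch fire, 5 burn out
  .....F
  F...FT
  .F.FTT
  ..FTTT
  ...TT.

.....F
F...FT
.F.FTT
..FTTT
...TT.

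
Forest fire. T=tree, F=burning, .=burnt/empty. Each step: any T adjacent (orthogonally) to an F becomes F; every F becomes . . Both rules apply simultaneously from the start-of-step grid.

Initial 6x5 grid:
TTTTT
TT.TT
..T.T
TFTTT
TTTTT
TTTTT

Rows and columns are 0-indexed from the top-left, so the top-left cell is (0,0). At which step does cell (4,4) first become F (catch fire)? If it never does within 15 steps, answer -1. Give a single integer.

Step 1: cell (4,4)='T' (+3 fires, +1 burnt)
Step 2: cell (4,4)='T' (+5 fires, +3 burnt)
Step 3: cell (4,4)='T' (+4 fires, +5 burnt)
Step 4: cell (4,4)='F' (+3 fires, +4 burnt)
  -> target ignites at step 4
Step 5: cell (4,4)='.' (+2 fires, +3 burnt)
Step 6: cell (4,4)='.' (+2 fires, +2 burnt)
Step 7: cell (4,4)='.' (+1 fires, +2 burnt)
Step 8: cell (4,4)='.' (+1 fires, +1 burnt)
Step 9: cell (4,4)='.' (+1 fires, +1 burnt)
Step 10: cell (4,4)='.' (+2 fires, +1 burnt)
Step 11: cell (4,4)='.' (+1 fires, +2 burnt)
Step 12: cell (4,4)='.' (+0 fires, +1 burnt)
  fire out at step 12

4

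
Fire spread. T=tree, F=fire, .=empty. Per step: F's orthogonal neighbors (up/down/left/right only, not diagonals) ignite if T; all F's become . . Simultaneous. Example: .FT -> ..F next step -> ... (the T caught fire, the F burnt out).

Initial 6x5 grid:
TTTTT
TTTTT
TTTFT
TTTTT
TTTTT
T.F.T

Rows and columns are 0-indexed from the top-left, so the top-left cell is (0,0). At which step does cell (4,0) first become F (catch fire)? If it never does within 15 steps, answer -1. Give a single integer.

Step 1: cell (4,0)='T' (+5 fires, +2 burnt)
Step 2: cell (4,0)='T' (+8 fires, +5 burnt)
Step 3: cell (4,0)='F' (+7 fires, +8 burnt)
  -> target ignites at step 3
Step 4: cell (4,0)='.' (+5 fires, +7 burnt)
Step 5: cell (4,0)='.' (+1 fires, +5 burnt)
Step 6: cell (4,0)='.' (+0 fires, +1 burnt)
  fire out at step 6

3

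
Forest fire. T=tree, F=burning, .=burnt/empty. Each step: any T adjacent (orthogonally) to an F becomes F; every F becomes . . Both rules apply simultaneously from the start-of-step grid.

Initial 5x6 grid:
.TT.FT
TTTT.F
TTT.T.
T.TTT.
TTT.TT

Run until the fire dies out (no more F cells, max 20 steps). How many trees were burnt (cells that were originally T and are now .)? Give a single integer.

Answer: 1

Derivation:
Step 1: +1 fires, +2 burnt (F count now 1)
Step 2: +0 fires, +1 burnt (F count now 0)
Fire out after step 2
Initially T: 20, now '.': 11
Total burnt (originally-T cells now '.'): 1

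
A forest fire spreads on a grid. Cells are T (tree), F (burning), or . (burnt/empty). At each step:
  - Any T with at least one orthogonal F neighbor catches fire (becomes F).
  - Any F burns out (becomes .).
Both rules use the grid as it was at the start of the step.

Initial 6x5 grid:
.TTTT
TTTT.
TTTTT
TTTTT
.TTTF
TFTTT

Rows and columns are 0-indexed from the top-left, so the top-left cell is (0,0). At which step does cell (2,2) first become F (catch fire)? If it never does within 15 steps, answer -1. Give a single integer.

Step 1: cell (2,2)='T' (+6 fires, +2 burnt)
Step 2: cell (2,2)='T' (+5 fires, +6 burnt)
Step 3: cell (2,2)='T' (+4 fires, +5 burnt)
Step 4: cell (2,2)='F' (+4 fires, +4 burnt)
  -> target ignites at step 4
Step 5: cell (2,2)='.' (+4 fires, +4 burnt)
Step 6: cell (2,2)='.' (+2 fires, +4 burnt)
Step 7: cell (2,2)='.' (+0 fires, +2 burnt)
  fire out at step 7

4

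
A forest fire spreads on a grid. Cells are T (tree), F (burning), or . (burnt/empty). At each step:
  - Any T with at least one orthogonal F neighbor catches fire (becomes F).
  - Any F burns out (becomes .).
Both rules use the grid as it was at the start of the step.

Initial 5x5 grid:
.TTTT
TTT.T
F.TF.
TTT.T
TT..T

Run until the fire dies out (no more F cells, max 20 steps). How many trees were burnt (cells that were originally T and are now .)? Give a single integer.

Answer: 14

Derivation:
Step 1: +3 fires, +2 burnt (F count now 3)
Step 2: +5 fires, +3 burnt (F count now 5)
Step 3: +3 fires, +5 burnt (F count now 3)
Step 4: +1 fires, +3 burnt (F count now 1)
Step 5: +1 fires, +1 burnt (F count now 1)
Step 6: +1 fires, +1 burnt (F count now 1)
Step 7: +0 fires, +1 burnt (F count now 0)
Fire out after step 7
Initially T: 16, now '.': 23
Total burnt (originally-T cells now '.'): 14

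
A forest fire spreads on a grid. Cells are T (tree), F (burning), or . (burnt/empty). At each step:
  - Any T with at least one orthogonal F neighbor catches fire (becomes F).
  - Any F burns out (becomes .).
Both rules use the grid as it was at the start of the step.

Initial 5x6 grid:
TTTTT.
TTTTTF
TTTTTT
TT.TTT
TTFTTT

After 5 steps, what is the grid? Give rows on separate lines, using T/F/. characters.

Step 1: 4 trees catch fire, 2 burn out
  TTTTT.
  TTTTF.
  TTTTTF
  TT.TTT
  TF.FTT
Step 2: 8 trees catch fire, 4 burn out
  TTTTF.
  TTTF..
  TTTTF.
  TF.FTF
  F...FT
Step 3: 7 trees catch fire, 8 burn out
  TTTF..
  TTF...
  TFTF..
  F...F.
  .....F
Step 4: 4 trees catch fire, 7 burn out
  TTF...
  TF....
  F.F...
  ......
  ......
Step 5: 2 trees catch fire, 4 burn out
  TF....
  F.....
  ......
  ......
  ......

TF....
F.....
......
......
......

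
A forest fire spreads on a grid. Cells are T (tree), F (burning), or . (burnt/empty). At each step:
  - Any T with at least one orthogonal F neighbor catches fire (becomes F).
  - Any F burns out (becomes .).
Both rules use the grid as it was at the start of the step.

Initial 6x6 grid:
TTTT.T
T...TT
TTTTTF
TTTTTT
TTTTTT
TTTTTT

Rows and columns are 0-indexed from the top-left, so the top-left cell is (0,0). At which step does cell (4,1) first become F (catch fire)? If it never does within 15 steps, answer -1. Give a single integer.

Step 1: cell (4,1)='T' (+3 fires, +1 burnt)
Step 2: cell (4,1)='T' (+5 fires, +3 burnt)
Step 3: cell (4,1)='T' (+4 fires, +5 burnt)
Step 4: cell (4,1)='T' (+4 fires, +4 burnt)
Step 5: cell (4,1)='T' (+4 fires, +4 burnt)
Step 6: cell (4,1)='F' (+4 fires, +4 burnt)
  -> target ignites at step 6
Step 7: cell (4,1)='.' (+3 fires, +4 burnt)
Step 8: cell (4,1)='.' (+2 fires, +3 burnt)
Step 9: cell (4,1)='.' (+1 fires, +2 burnt)
Step 10: cell (4,1)='.' (+1 fires, +1 burnt)
Step 11: cell (4,1)='.' (+0 fires, +1 burnt)
  fire out at step 11

6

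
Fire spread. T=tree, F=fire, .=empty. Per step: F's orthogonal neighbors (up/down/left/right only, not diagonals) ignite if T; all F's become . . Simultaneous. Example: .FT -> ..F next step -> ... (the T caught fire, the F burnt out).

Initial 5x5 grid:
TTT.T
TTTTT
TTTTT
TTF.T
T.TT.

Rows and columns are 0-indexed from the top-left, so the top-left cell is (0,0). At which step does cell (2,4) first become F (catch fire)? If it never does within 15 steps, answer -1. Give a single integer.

Step 1: cell (2,4)='T' (+3 fires, +1 burnt)
Step 2: cell (2,4)='T' (+5 fires, +3 burnt)
Step 3: cell (2,4)='F' (+6 fires, +5 burnt)
  -> target ignites at step 3
Step 4: cell (2,4)='.' (+4 fires, +6 burnt)
Step 5: cell (2,4)='.' (+2 fires, +4 burnt)
Step 6: cell (2,4)='.' (+0 fires, +2 burnt)
  fire out at step 6

3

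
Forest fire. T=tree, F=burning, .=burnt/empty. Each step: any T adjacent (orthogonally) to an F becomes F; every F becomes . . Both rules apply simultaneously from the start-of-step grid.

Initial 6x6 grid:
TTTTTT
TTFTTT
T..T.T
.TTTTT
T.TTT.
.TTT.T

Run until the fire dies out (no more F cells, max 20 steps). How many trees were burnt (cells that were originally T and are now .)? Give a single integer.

Step 1: +3 fires, +1 burnt (F count now 3)
Step 2: +5 fires, +3 burnt (F count now 5)
Step 3: +5 fires, +5 burnt (F count now 5)
Step 4: +5 fires, +5 burnt (F count now 5)
Step 5: +5 fires, +5 burnt (F count now 5)
Step 6: +1 fires, +5 burnt (F count now 1)
Step 7: +1 fires, +1 burnt (F count now 1)
Step 8: +0 fires, +1 burnt (F count now 0)
Fire out after step 8
Initially T: 27, now '.': 34
Total burnt (originally-T cells now '.'): 25

Answer: 25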